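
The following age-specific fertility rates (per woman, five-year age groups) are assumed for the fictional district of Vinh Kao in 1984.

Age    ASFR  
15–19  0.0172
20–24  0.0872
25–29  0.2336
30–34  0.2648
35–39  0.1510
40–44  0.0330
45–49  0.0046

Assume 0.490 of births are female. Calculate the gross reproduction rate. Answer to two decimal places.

Proportion female at birth = 0.490.
Sum of ASFRs = 0.0172 + 0.0872 + 0.2336 + 0.2648 + 0.1510 + 0.0330 + 0.0046 = 0.7914
TFR = 5 × 0.7914 = 3.957
GRR = 0.490 × 3.957 = 1.93893

1.94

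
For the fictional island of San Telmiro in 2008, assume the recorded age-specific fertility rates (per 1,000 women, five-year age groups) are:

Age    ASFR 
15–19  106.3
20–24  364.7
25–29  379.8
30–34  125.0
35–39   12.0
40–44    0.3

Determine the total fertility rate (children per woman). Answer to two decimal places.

4.94

Sum of ASFRs = 106.3 + 364.7 + 379.8 + 125.0 + 12.0 + 0.3 = 988.1
TFR = 5 × 988.1 / 1000 = 4.9405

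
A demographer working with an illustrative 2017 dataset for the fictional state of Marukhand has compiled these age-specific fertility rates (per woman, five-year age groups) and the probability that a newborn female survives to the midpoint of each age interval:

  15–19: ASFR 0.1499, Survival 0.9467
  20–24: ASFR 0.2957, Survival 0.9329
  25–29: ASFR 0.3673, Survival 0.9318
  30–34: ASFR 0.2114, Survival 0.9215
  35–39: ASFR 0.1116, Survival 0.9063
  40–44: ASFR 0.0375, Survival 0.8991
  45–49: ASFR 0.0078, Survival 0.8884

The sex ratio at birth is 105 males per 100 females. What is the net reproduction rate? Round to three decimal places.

2.675

Proportion female at birth = 100 / (100 + 105) = 0.48780.
Survival-weighted fertility by age (5·fₓ·Sₓ):
  15–19: 5 × 0.1499 × 0.9467 = 0.70955
  20–24: 5 × 0.2957 × 0.9329 = 1.37929
  25–29: 5 × 0.3673 × 0.9318 = 1.71125
  30–34: 5 × 0.2114 × 0.9215 = 0.97403
  35–39: 5 × 0.1116 × 0.9063 = 0.50572
  40–44: 5 × 0.0375 × 0.8991 = 0.16858
  45–49: 5 × 0.0078 × 0.8884 = 0.03465
Sum = 5.48307
NRR = 0.48780 × 5.48307 = 2.67464
An NRR exceeding 1 indicates intrinsic growth under these rates.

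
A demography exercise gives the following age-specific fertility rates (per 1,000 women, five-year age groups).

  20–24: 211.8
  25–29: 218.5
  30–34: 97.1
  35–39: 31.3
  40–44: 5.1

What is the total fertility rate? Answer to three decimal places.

Sum of ASFRs = 211.8 + 218.5 + 97.1 + 31.3 + 5.1 = 563.8
TFR = 5 × 563.8 / 1000 = 2.819

2.819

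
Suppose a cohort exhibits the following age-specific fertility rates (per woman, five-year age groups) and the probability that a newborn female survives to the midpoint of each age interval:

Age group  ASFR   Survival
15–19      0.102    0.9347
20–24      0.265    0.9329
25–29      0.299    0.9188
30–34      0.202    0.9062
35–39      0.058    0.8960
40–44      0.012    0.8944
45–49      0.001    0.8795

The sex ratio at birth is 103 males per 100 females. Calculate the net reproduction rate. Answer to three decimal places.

2.128

Proportion female at birth = 100 / (100 + 103) = 0.49261.
Each age group contributes 5 × ASFR × survival:
  15–19: 5 × 0.102 × 0.9347 = 0.47670
  20–24: 5 × 0.265 × 0.9329 = 1.23609
  25–29: 5 × 0.299 × 0.9188 = 1.37361
  30–34: 5 × 0.202 × 0.9062 = 0.91526
  35–39: 5 × 0.058 × 0.8960 = 0.25984
  40–44: 5 × 0.012 × 0.8944 = 0.05366
  45–49: 5 × 0.001 × 0.8795 = 0.00440
Sum = 4.31956
NRR = 0.49261 × 4.31956 = 2.12786
NRR > 1, so each generation more than replaces itself.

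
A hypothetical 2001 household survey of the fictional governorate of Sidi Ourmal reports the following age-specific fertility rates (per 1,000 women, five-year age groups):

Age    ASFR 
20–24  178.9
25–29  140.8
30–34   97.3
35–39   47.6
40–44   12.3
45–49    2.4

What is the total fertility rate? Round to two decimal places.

2.40

Sum of ASFRs = 178.9 + 140.8 + 97.3 + 47.6 + 12.3 + 2.4 = 479.3
TFR = 5 × 479.3 / 1000 = 2.3965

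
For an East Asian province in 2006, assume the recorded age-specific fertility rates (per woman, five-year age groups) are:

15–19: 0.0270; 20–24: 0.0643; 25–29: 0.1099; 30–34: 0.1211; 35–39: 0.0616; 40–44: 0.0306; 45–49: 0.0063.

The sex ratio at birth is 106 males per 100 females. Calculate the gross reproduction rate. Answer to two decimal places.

Proportion female at birth = 100 / (100 + 106) = 0.48544.
Sum of ASFRs = 0.0270 + 0.0643 + 0.1099 + 0.1211 + 0.0616 + 0.0306 + 0.0063 = 0.4208
TFR = 5 × 0.4208 = 2.104
GRR = 0.48544 × 2.104 = 1.02137

1.02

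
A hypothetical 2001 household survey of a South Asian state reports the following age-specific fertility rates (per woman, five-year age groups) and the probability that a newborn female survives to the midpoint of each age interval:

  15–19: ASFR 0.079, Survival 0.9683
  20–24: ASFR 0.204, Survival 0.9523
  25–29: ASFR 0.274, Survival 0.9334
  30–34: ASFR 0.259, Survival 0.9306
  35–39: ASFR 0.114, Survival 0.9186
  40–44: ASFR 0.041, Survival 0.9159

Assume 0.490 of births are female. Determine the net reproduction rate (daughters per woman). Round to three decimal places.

Proportion female at birth = 0.490.
Weighting each age-specific rate by interval width and survival:
  15–19: 5 × 0.079 × 0.9683 = 0.38248
  20–24: 5 × 0.204 × 0.9523 = 0.97135
  25–29: 5 × 0.274 × 0.9334 = 1.27876
  30–34: 5 × 0.259 × 0.9306 = 1.20513
  35–39: 5 × 0.114 × 0.9186 = 0.52360
  40–44: 5 × 0.041 × 0.9159 = 0.18776
Sum = 4.54908
NRR = 0.490 × 4.54908 = 2.22905

2.229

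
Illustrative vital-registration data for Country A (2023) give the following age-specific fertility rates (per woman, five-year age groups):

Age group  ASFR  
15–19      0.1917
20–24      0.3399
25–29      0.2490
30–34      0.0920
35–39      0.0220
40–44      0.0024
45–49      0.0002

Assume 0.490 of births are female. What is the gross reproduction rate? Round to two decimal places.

Proportion female at birth = 0.490.
Sum of ASFRs = 0.1917 + 0.3399 + 0.2490 + 0.0920 + 0.0220 + 0.0024 + 0.0002 = 0.8972
TFR = 5 × 0.8972 = 4.486
GRR = 0.490 × 4.486 = 2.19814

2.20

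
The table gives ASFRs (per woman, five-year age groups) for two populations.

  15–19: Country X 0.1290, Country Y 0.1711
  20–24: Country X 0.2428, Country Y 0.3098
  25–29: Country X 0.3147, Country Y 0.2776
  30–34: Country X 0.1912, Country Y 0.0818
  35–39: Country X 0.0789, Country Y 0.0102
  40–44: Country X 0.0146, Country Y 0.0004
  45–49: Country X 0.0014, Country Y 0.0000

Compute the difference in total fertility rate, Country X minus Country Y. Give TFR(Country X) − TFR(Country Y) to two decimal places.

0.61

Country X:
  Sum of ASFRs = 0.1290 + 0.2428 + 0.3147 + 0.1912 + 0.0789 + 0.0146 + 0.0014 = 0.9726
  TFR = 5 × 0.9726 = 4.863
Country Y:
  Sum of ASFRs = 0.1711 + 0.3098 + 0.2776 + 0.0818 + 0.0102 + 0.0004 + 0.0000 = 0.8509
  TFR = 5 × 0.8509 = 4.2545
Difference = 4.863 − 4.2545 = 0.6085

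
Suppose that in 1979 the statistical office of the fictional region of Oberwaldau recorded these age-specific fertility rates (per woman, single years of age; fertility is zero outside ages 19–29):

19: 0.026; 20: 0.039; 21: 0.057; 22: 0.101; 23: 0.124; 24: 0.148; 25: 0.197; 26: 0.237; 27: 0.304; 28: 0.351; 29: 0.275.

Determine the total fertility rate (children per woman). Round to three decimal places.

Sum of ASFRs = 0.026 + 0.039 + 0.057 + 0.101 + 0.124 + 0.148 + 0.197 + 0.237 + 0.304 + 0.351 + 0.275 = 1.859
TFR = 1.859

1.859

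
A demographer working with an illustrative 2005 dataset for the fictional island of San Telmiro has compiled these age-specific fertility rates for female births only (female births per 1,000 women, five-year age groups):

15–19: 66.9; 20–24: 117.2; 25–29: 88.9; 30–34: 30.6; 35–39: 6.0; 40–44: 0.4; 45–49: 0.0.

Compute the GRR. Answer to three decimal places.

Sum of female ASFRs = 66.9 + 117.2 + 88.9 + 30.6 + 6.0 + 0.4 + 0.0 = 310.0
GRR = 5 × 310.0 / 1000 = 1.55

1.550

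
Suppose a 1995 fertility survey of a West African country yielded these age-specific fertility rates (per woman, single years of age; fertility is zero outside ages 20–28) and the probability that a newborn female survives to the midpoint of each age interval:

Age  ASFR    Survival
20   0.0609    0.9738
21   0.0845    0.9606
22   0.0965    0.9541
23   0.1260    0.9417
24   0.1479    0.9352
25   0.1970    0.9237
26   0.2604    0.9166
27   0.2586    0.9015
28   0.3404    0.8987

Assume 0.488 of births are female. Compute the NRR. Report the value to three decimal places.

Proportion female at birth = 0.488.
Per-age-group product (1 × ASFR × survival probability):
  20: 1 × 0.0609 × 0.9738 = 0.05930
  21: 1 × 0.0845 × 0.9606 = 0.08117
  22: 1 × 0.0965 × 0.9541 = 0.09207
  23: 1 × 0.1260 × 0.9417 = 0.11865
  24: 1 × 0.1479 × 0.9352 = 0.13832
  25: 1 × 0.1970 × 0.9237 = 0.18197
  26: 1 × 0.2604 × 0.9166 = 0.23868
  27: 1 × 0.2586 × 0.9015 = 0.23313
  28: 1 × 0.3404 × 0.8987 = 0.30592
Sum = 1.44921
NRR = 0.488 × 1.44921 = 0.70721

0.707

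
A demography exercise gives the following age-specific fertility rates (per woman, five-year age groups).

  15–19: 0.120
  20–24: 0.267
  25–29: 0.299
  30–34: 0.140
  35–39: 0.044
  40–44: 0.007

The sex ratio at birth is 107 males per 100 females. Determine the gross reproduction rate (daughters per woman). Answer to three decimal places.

2.118

Proportion female at birth = 100 / (100 + 107) = 0.48309.
Sum of ASFRs = 0.120 + 0.267 + 0.299 + 0.140 + 0.044 + 0.007 = 0.877
TFR = 5 × 0.877 = 4.385
GRR = 0.48309 × 4.385 = 2.11835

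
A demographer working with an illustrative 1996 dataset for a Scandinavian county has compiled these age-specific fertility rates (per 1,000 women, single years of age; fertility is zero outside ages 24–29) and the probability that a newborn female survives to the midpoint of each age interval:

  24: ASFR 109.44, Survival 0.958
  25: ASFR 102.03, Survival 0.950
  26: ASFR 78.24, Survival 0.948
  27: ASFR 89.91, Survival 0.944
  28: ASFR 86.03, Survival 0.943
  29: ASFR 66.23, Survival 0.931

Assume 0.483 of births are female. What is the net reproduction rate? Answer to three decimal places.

0.243

Proportion female at birth = 0.483.
Weighting each age-specific rate by interval width and survival:
  24: 1 × 109.44/1000 × 0.958 = 0.10484
  25: 1 × 102.03/1000 × 0.950 = 0.09693
  26: 1 × 78.24/1000 × 0.948 = 0.07417
  27: 1 × 89.91/1000 × 0.944 = 0.08488
  28: 1 × 86.03/1000 × 0.943 = 0.08113
  29: 1 × 66.23/1000 × 0.931 = 0.06166
Sum = 0.50361
NRR = 0.483 × 0.50361 = 0.24324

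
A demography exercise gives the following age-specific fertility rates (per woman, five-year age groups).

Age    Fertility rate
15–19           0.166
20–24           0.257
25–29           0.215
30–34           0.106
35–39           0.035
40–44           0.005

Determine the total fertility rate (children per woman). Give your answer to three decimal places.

Sum of ASFRs = 0.166 + 0.257 + 0.215 + 0.106 + 0.035 + 0.005 = 0.784
TFR = 5 × 0.784 = 3.92

3.920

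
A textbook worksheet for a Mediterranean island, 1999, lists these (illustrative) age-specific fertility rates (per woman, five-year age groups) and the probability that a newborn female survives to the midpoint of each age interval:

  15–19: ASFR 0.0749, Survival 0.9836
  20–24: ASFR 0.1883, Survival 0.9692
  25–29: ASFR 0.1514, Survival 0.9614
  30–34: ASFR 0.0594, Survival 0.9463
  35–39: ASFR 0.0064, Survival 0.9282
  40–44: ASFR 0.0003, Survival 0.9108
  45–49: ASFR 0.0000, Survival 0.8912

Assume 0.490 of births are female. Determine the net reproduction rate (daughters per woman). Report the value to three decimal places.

Proportion female at birth = 0.490.
Weighting each age-specific rate by interval width and survival:
  15–19: 5 × 0.0749 × 0.9836 = 0.36836
  20–24: 5 × 0.1883 × 0.9692 = 0.91250
  25–29: 5 × 0.1514 × 0.9614 = 0.72778
  30–34: 5 × 0.0594 × 0.9463 = 0.28105
  35–39: 5 × 0.0064 × 0.9282 = 0.02970
  40–44: 5 × 0.0003 × 0.9108 = 0.00137
  45–49: 5 × 0.0000 × 0.8912 = 0.00000
Sum = 2.32076
NRR = 0.490 × 2.32076 = 1.13717

1.137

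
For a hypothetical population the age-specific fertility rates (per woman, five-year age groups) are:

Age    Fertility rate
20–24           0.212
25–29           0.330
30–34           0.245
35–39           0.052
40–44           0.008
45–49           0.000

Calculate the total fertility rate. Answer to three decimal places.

Sum of ASFRs = 0.212 + 0.330 + 0.245 + 0.052 + 0.008 + 0.000 = 0.847
TFR = 5 × 0.847 = 4.235

4.235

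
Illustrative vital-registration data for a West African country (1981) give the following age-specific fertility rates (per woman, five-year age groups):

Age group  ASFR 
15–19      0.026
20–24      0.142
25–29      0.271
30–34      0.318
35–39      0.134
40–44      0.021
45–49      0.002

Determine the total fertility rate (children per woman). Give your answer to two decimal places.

4.57

Sum of ASFRs = 0.026 + 0.142 + 0.271 + 0.318 + 0.134 + 0.021 + 0.002 = 0.914
TFR = 5 × 0.914 = 4.57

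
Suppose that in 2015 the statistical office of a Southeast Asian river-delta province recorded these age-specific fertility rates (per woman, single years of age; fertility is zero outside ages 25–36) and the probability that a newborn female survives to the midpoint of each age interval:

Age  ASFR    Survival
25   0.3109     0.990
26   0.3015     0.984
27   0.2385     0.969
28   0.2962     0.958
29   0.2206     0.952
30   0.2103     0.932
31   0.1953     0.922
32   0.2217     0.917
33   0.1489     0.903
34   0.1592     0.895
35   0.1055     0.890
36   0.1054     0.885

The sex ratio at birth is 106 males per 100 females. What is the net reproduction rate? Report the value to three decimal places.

Proportion female at birth = 100 / (100 + 106) = 0.48544.
Per-age-group product (1 × ASFR × survival probability):
  25: 1 × 0.3109 × 0.990 = 0.30779
  26: 1 × 0.3015 × 0.984 = 0.29668
  27: 1 × 0.2385 × 0.969 = 0.23111
  28: 1 × 0.2962 × 0.958 = 0.28376
  29: 1 × 0.2206 × 0.952 = 0.21001
  30: 1 × 0.2103 × 0.932 = 0.19600
  31: 1 × 0.1953 × 0.922 = 0.18007
  32: 1 × 0.2217 × 0.917 = 0.20330
  33: 1 × 0.1489 × 0.903 = 0.13446
  34: 1 × 0.1592 × 0.895 = 0.14248
  35: 1 × 0.1055 × 0.890 = 0.09390
  36: 1 × 0.1054 × 0.885 = 0.09328
Sum = 2.37284
NRR = 0.48544 × 2.37284 = 1.15187

1.152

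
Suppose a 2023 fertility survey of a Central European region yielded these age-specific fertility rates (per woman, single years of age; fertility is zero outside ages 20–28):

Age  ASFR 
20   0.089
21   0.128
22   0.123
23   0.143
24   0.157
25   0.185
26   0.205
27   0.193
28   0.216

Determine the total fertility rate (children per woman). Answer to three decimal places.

1.439

Sum of ASFRs = 0.089 + 0.128 + 0.123 + 0.143 + 0.157 + 0.185 + 0.205 + 0.193 + 0.216 = 1.439
TFR = 1.439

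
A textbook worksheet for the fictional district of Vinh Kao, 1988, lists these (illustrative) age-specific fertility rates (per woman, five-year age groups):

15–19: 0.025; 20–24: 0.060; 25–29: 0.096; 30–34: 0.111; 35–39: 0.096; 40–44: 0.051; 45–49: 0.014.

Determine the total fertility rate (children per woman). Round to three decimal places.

2.265

Sum of ASFRs = 0.025 + 0.060 + 0.096 + 0.111 + 0.096 + 0.051 + 0.014 = 0.453
TFR = 5 × 0.453 = 2.265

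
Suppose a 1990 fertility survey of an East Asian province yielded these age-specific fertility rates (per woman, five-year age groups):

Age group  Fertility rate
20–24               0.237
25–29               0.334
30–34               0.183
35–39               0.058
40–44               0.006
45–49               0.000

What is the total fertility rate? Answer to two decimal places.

4.09

Sum of ASFRs = 0.237 + 0.334 + 0.183 + 0.058 + 0.006 + 0.000 = 0.818
TFR = 5 × 0.818 = 4.09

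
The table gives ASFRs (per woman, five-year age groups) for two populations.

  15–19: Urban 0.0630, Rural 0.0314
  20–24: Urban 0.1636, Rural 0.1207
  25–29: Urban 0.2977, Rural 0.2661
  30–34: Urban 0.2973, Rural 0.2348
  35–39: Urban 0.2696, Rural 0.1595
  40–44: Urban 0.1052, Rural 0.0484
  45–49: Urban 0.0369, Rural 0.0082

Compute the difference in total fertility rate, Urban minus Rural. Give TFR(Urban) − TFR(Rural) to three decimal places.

1.821

Urban:
  Sum of ASFRs = 0.0630 + 0.1636 + 0.2977 + 0.2973 + 0.2696 + 0.1052 + 0.0369 = 1.2333
  TFR = 5 × 1.2333 = 6.1665
Rural:
  Sum of ASFRs = 0.0314 + 0.1207 + 0.2661 + 0.2348 + 0.1595 + 0.0484 + 0.0082 = 0.8691
  TFR = 5 × 0.8691 = 4.3455
Difference = 6.1665 − 4.3455 = 1.821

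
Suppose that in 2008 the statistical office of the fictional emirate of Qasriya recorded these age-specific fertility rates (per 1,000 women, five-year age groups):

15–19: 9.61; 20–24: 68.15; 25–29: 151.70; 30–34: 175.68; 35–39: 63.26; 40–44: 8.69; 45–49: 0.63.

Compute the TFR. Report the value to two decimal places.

2.39

Sum of ASFRs = 9.61 + 68.15 + 151.70 + 175.68 + 63.26 + 8.69 + 0.63 = 477.72
TFR = 5 × 477.72 / 1000 = 2.3886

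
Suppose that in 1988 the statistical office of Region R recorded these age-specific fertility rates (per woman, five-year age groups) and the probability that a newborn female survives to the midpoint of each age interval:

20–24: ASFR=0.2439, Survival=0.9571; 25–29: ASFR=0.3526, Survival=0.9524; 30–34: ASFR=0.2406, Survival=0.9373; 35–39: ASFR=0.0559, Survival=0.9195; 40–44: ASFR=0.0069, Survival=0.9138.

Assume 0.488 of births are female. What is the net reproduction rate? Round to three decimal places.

2.080

Proportion female at birth = 0.488.
Per-age-group product (5 × ASFR × survival probability):
  20–24: 5 × 0.2439 × 0.9571 = 1.16718
  25–29: 5 × 0.3526 × 0.9524 = 1.67908
  30–34: 5 × 0.2406 × 0.9373 = 1.12757
  35–39: 5 × 0.0559 × 0.9195 = 0.25700
  40–44: 5 × 0.0069 × 0.9138 = 0.03153
Sum = 4.26236
NRR = 0.488 × 4.26236 = 2.08003
NRR > 1, so each generation more than replaces itself.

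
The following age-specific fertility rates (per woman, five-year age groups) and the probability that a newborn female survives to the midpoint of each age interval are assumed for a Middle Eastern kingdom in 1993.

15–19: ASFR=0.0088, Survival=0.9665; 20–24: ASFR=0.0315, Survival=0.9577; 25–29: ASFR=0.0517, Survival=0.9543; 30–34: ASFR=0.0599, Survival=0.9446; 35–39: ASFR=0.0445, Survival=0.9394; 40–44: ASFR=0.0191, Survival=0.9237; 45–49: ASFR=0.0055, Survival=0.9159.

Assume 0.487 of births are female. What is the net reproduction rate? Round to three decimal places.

0.509

Proportion female at birth = 0.487.
Each age group contributes 5 × ASFR × survival:
  15–19: 5 × 0.0088 × 0.9665 = 0.04253
  20–24: 5 × 0.0315 × 0.9577 = 0.15084
  25–29: 5 × 0.0517 × 0.9543 = 0.24669
  30–34: 5 × 0.0599 × 0.9446 = 0.28291
  35–39: 5 × 0.0445 × 0.9394 = 0.20902
  40–44: 5 × 0.0191 × 0.9237 = 0.08821
  45–49: 5 × 0.0055 × 0.9159 = 0.02519
Sum = 1.04539
NRR = 0.487 × 1.04539 = 0.50910
An NRR under 1 implies long-run decline under these rates.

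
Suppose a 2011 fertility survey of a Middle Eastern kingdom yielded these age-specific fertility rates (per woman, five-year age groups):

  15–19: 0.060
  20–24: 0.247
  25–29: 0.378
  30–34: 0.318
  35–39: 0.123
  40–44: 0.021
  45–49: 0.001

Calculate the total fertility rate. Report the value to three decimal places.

Sum of ASFRs = 0.060 + 0.247 + 0.378 + 0.318 + 0.123 + 0.021 + 0.001 = 1.148
TFR = 5 × 1.148 = 5.74

5.740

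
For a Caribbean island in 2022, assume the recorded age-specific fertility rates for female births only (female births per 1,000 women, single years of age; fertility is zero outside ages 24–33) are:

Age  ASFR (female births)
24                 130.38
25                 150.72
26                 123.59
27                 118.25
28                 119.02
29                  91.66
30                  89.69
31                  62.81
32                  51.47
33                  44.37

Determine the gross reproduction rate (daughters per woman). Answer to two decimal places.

0.98

Sum of female ASFRs = 130.38 + 150.72 + 123.59 + 118.25 + 119.02 + 91.66 + 89.69 + 62.81 + 51.47 + 44.37 = 981.96
GRR = 981.96 / 1000 = 0.98196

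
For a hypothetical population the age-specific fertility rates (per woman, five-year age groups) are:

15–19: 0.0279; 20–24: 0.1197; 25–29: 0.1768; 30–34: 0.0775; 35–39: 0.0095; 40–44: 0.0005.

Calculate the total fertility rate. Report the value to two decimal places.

2.06

Sum of ASFRs = 0.0279 + 0.1197 + 0.1768 + 0.0775 + 0.0095 + 0.0005 = 0.4119
TFR = 5 × 0.4119 = 2.0595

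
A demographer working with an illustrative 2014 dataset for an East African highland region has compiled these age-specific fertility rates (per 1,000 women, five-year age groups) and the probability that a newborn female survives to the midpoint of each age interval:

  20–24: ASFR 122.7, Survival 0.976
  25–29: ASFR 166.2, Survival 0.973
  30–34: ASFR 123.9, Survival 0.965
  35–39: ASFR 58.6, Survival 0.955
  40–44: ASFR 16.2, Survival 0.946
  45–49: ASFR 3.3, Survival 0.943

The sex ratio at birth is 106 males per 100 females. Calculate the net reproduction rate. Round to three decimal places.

1.154

Proportion female at birth = 100 / (100 + 106) = 0.48544.
Survival-weighted fertility by age (5·fₓ·Sₓ):
  20–24: 5 × 122.7/1000 × 0.976 = 0.59878
  25–29: 5 × 166.2/1000 × 0.973 = 0.80856
  30–34: 5 × 123.9/1000 × 0.965 = 0.59782
  35–39: 5 × 58.6/1000 × 0.955 = 0.27982
  40–44: 5 × 16.2/1000 × 0.946 = 0.07663
  45–49: 5 × 3.3/1000 × 0.943 = 0.01556
Sum = 2.37717
NRR = 0.48544 × 2.37717 = 1.15397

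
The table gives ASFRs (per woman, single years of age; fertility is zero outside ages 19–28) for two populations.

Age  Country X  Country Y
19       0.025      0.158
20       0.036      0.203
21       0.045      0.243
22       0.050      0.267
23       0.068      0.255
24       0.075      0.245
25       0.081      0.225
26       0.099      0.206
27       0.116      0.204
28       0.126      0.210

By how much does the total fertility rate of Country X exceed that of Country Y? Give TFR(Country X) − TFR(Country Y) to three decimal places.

Country X:
  Sum of ASFRs = 0.025 + 0.036 + 0.045 + 0.050 + 0.068 + 0.075 + 0.081 + 0.099 + 0.116 + 0.126 = 0.721
  TFR = 0.721
Country Y:
  Sum of ASFRs = 0.158 + 0.203 + 0.243 + 0.267 + 0.255 + 0.245 + 0.225 + 0.206 + 0.204 + 0.210 = 2.216
  TFR = 2.216
Difference = 0.721 − 2.216 = -1.495

-1.495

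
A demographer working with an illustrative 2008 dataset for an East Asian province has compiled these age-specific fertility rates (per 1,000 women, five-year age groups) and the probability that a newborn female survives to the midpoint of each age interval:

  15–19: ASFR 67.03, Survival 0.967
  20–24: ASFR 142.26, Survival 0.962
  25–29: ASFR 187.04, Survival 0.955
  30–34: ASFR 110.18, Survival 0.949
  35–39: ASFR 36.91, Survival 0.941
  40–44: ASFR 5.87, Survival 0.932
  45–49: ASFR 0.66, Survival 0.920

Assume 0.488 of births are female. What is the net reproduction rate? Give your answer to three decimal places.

1.283

Proportion female at birth = 0.488.
Survival-weighted fertility by age (5·fₓ·Sₓ):
  15–19: 5 × 67.03/1000 × 0.967 = 0.32409
  20–24: 5 × 142.26/1000 × 0.962 = 0.68427
  25–29: 5 × 187.04/1000 × 0.955 = 0.89312
  30–34: 5 × 110.18/1000 × 0.949 = 0.52280
  35–39: 5 × 36.91/1000 × 0.941 = 0.17366
  40–44: 5 × 5.87/1000 × 0.932 = 0.02735
  45–49: 5 × 0.66/1000 × 0.920 = 0.00304
Sum = 2.62833
NRR = 0.488 × 2.62833 = 1.28263
An NRR exceeding 1 indicates intrinsic growth under these rates.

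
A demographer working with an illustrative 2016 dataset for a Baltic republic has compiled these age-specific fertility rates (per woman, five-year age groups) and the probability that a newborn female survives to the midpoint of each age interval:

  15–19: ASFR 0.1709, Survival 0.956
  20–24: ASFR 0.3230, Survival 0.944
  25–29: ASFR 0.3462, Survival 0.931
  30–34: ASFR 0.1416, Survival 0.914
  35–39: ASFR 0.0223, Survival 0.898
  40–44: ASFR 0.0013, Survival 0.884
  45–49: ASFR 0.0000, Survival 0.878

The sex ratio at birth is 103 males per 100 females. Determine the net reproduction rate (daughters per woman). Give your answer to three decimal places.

2.318

Proportion female at birth = 100 / (100 + 103) = 0.49261.
Per-age-group product (5 × ASFR × survival probability):
  15–19: 5 × 0.1709 × 0.956 = 0.81690
  20–24: 5 × 0.3230 × 0.944 = 1.52456
  25–29: 5 × 0.3462 × 0.931 = 1.61156
  30–34: 5 × 0.1416 × 0.914 = 0.64711
  35–39: 5 × 0.0223 × 0.898 = 0.10013
  40–44: 5 × 0.0013 × 0.884 = 0.00575
  45–49: 5 × 0.0000 × 0.878 = 0.00000
Sum = 4.70601
NRR = 0.49261 × 4.70601 = 2.31823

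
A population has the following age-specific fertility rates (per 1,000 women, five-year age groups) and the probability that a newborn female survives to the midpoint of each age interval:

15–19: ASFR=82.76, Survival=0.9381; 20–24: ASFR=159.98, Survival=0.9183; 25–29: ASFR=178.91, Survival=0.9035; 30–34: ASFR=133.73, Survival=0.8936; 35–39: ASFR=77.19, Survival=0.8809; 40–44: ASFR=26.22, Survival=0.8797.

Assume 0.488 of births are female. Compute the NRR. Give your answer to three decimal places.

1.456

Proportion female at birth = 0.488.
Survival-weighted fertility by age (5·fₓ·Sₓ):
  15–19: 5 × 82.76/1000 × 0.9381 = 0.38819
  20–24: 5 × 159.98/1000 × 0.9183 = 0.73455
  25–29: 5 × 178.91/1000 × 0.9035 = 0.80823
  30–34: 5 × 133.73/1000 × 0.8936 = 0.59751
  35–39: 5 × 77.19/1000 × 0.8809 = 0.33998
  40–44: 5 × 26.22/1000 × 0.8797 = 0.11533
Sum = 2.98379
NRR = 0.488 × 2.98379 = 1.45609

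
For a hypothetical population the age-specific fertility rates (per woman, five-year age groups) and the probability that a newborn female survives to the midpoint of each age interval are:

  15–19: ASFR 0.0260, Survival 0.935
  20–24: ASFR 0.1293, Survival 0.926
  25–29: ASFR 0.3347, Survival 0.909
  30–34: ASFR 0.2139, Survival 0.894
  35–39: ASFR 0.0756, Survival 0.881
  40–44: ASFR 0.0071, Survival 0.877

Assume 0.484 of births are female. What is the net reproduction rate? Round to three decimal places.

1.724

Proportion female at birth = 0.484.
Survival-weighted fertility by age (5·fₓ·Sₓ):
  15–19: 5 × 0.0260 × 0.935 = 0.12155
  20–24: 5 × 0.1293 × 0.926 = 0.59866
  25–29: 5 × 0.3347 × 0.909 = 1.52121
  30–34: 5 × 0.2139 × 0.894 = 0.95613
  35–39: 5 × 0.0756 × 0.881 = 0.33302
  40–44: 5 × 0.0071 × 0.877 = 0.03113
Sum = 3.56170
NRR = 0.484 × 3.56170 = 1.72386
With NRR above 1 the population is above replacement fertility.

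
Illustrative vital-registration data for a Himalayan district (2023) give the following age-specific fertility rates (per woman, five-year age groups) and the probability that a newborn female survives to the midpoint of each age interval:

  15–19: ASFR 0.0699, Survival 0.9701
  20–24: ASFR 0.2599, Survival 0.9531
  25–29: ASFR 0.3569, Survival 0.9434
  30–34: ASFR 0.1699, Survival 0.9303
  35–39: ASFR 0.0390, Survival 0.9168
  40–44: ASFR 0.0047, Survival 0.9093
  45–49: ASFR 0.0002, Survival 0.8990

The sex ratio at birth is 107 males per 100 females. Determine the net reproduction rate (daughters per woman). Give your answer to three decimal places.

Proportion female at birth = 100 / (100 + 107) = 0.48309.
Each age group contributes 5 × ASFR × survival:
  15–19: 5 × 0.0699 × 0.9701 = 0.33905
  20–24: 5 × 0.2599 × 0.9531 = 1.23855
  25–29: 5 × 0.3569 × 0.9434 = 1.68350
  30–34: 5 × 0.1699 × 0.9303 = 0.79029
  35–39: 5 × 0.0390 × 0.9168 = 0.17878
  40–44: 5 × 0.0047 × 0.9093 = 0.02137
  45–49: 5 × 0.0002 × 0.8990 = 0.00090
Sum = 4.25244
NRR = 0.48309 × 4.25244 = 2.05431

2.054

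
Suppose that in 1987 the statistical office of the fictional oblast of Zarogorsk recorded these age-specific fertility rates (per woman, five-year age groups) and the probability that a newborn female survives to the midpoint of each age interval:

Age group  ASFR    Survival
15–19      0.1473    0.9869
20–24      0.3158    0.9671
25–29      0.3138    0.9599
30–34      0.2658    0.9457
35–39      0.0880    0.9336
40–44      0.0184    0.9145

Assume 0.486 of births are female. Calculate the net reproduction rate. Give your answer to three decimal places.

2.679

Proportion female at birth = 0.486.
Weighting each age-specific rate by interval width and survival:
  15–19: 5 × 0.1473 × 0.9869 = 0.72685
  20–24: 5 × 0.3158 × 0.9671 = 1.52705
  25–29: 5 × 0.3138 × 0.9599 = 1.50608
  30–34: 5 × 0.2658 × 0.9457 = 1.25684
  35–39: 5 × 0.0880 × 0.9336 = 0.41078
  40–44: 5 × 0.0184 × 0.9145 = 0.08413
Sum = 5.51173
NRR = 0.486 × 5.51173 = 2.67870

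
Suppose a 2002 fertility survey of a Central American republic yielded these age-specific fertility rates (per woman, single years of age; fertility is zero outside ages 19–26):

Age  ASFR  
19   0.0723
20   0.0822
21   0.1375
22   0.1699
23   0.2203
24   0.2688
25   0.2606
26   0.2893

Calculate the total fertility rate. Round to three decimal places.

1.501

Sum of ASFRs = 0.0723 + 0.0822 + 0.1375 + 0.1699 + 0.2203 + 0.2688 + 0.2606 + 0.2893 = 1.5009
TFR = 1.5009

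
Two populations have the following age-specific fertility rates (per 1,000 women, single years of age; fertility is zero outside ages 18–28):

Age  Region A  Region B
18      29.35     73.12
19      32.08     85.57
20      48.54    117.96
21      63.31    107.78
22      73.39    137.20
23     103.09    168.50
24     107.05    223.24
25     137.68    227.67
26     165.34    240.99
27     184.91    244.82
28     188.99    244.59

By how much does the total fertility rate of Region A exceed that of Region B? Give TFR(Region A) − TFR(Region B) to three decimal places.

-0.738

Region A:
  Sum of ASFRs = 29.35 + 32.08 + 48.54 + 63.31 + 73.39 + 103.09 + 107.05 + 137.68 + 165.34 + 184.91 + 188.99 = 1133.73
  TFR = 1133.73 / 1000 = 1.13373
Region B:
  Sum of ASFRs = 73.12 + 85.57 + 117.96 + 107.78 + 137.20 + 168.50 + 223.24 + 227.67 + 240.99 + 244.82 + 244.59 = 1871.44
  TFR = 1871.44 / 1000 = 1.87144
Difference = 1.13373 − 1.87144 = -0.73771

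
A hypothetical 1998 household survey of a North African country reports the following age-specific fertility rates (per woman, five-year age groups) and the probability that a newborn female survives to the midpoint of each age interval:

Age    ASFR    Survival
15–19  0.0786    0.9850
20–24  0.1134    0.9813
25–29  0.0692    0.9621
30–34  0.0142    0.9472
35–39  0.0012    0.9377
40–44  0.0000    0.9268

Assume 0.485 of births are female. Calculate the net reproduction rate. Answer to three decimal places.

Proportion female at birth = 0.485.
Survival-weighted fertility by age (5·fₓ·Sₓ):
  15–19: 5 × 0.0786 × 0.9850 = 0.38711
  20–24: 5 × 0.1134 × 0.9813 = 0.55640
  25–29: 5 × 0.0692 × 0.9621 = 0.33289
  30–34: 5 × 0.0142 × 0.9472 = 0.06725
  35–39: 5 × 0.0012 × 0.9377 = 0.00563
  40–44: 5 × 0.0000 × 0.9268 = 0.00000
Sum = 1.34928
NRR = 0.485 × 1.34928 = 0.65440
With NRR below 1 the population is below replacement fertility.

0.654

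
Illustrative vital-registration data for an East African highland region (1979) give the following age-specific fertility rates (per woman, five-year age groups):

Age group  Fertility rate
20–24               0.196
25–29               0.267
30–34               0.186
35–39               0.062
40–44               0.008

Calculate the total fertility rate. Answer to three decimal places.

3.595

Sum of ASFRs = 0.196 + 0.267 + 0.186 + 0.062 + 0.008 = 0.719
TFR = 5 × 0.719 = 3.595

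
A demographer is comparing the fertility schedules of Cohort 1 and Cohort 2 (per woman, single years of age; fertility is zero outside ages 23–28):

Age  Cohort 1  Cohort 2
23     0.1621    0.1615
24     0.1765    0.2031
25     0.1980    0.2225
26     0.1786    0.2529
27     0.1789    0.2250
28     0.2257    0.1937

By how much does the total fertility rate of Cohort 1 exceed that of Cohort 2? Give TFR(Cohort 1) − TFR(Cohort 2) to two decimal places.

Cohort 1:
  Sum of ASFRs = 0.1621 + 0.1765 + 0.1980 + 0.1786 + 0.1789 + 0.2257 = 1.1198
  TFR = 1.1198
Cohort 2:
  Sum of ASFRs = 0.1615 + 0.2031 + 0.2225 + 0.2529 + 0.2250 + 0.1937 = 1.2587
  TFR = 1.2587
Difference = 1.1198 − 1.2587 = -0.1389

-0.14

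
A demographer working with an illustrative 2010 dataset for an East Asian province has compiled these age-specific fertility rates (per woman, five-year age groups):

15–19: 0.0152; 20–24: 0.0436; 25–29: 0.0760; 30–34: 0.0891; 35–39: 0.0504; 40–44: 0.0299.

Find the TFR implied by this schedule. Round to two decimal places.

1.52

Sum of ASFRs = 0.0152 + 0.0436 + 0.0760 + 0.0891 + 0.0504 + 0.0299 = 0.3042
TFR = 5 × 0.3042 = 1.521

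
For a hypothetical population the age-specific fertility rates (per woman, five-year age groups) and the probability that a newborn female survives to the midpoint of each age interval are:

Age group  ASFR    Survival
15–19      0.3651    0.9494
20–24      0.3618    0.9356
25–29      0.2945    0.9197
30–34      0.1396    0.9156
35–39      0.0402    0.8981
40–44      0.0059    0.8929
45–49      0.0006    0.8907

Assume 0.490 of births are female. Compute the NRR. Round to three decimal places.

2.758

Proportion female at birth = 0.490.
Weighting each age-specific rate by interval width and survival:
  15–19: 5 × 0.3651 × 0.9494 = 1.73313
  20–24: 5 × 0.3618 × 0.9356 = 1.69250
  25–29: 5 × 0.2945 × 0.9197 = 1.35426
  30–34: 5 × 0.1396 × 0.9156 = 0.63909
  35–39: 5 × 0.0402 × 0.8981 = 0.18052
  40–44: 5 × 0.0059 × 0.8929 = 0.02634
  45–49: 5 × 0.0006 × 0.8907 = 0.00267
Sum = 5.62851
NRR = 0.490 × 5.62851 = 2.75797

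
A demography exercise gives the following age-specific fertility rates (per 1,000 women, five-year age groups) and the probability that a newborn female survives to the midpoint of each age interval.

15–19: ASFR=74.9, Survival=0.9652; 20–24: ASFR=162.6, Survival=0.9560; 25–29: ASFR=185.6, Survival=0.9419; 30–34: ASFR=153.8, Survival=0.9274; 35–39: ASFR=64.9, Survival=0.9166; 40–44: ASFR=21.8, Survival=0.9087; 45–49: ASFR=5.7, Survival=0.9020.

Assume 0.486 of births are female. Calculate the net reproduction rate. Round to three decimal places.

1.530

Proportion female at birth = 0.486.
Survival-weighted fertility by age (5·fₓ·Sₓ):
  15–19: 5 × 74.9/1000 × 0.9652 = 0.36147
  20–24: 5 × 162.6/1000 × 0.9560 = 0.77723
  25–29: 5 × 185.6/1000 × 0.9419 = 0.87408
  30–34: 5 × 153.8/1000 × 0.9274 = 0.71317
  35–39: 5 × 64.9/1000 × 0.9166 = 0.29744
  40–44: 5 × 21.8/1000 × 0.9087 = 0.09905
  45–49: 5 × 5.7/1000 × 0.9020 = 0.02571
Sum = 3.14815
NRR = 0.486 × 3.14815 = 1.53000
NRR > 1, so each generation more than replaces itself.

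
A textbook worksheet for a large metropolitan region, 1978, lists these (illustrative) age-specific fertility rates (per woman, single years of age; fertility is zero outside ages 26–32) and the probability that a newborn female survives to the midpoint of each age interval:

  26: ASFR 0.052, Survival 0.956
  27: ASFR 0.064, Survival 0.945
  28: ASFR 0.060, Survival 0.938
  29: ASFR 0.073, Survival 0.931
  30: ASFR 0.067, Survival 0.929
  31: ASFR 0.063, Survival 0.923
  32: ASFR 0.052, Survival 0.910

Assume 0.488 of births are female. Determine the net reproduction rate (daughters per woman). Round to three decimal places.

0.196

Proportion female at birth = 0.488.
Survival-weighted fertility by age (1·fₓ·Sₓ):
  26: 1 × 0.052 × 0.956 = 0.04971
  27: 1 × 0.064 × 0.945 = 0.06048
  28: 1 × 0.060 × 0.938 = 0.05628
  29: 1 × 0.073 × 0.931 = 0.06796
  30: 1 × 0.067 × 0.929 = 0.06224
  31: 1 × 0.063 × 0.923 = 0.05815
  32: 1 × 0.052 × 0.910 = 0.04732
Sum = 0.40214
NRR = 0.488 × 0.40214 = 0.19624
With NRR below 1 the population is below replacement fertility.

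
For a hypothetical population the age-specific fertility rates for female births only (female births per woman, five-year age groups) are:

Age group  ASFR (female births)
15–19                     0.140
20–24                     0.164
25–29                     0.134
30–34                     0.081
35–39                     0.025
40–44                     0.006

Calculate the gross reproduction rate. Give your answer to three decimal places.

Sum of female ASFRs = 0.140 + 0.164 + 0.134 + 0.081 + 0.025 + 0.006 = 0.550
GRR = 5 × 0.550 = 2.75

2.750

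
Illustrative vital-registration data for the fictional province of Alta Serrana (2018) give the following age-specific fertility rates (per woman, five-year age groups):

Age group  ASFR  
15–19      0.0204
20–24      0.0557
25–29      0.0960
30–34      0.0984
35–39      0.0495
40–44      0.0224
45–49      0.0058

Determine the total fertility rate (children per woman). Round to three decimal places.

1.741

Sum of ASFRs = 0.0204 + 0.0557 + 0.0960 + 0.0984 + 0.0495 + 0.0224 + 0.0058 = 0.3482
TFR = 5 × 0.3482 = 1.741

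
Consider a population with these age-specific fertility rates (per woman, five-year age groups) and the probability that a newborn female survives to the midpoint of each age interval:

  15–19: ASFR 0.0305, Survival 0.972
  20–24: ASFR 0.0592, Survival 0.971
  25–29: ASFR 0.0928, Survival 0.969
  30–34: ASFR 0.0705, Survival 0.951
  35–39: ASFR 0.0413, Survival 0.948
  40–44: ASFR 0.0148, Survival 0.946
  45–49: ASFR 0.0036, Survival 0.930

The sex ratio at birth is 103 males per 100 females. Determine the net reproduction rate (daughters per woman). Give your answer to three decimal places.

Proportion female at birth = 100 / (100 + 103) = 0.49261.
Each age group contributes 5 × ASFR × survival:
  15–19: 5 × 0.0305 × 0.972 = 0.14823
  20–24: 5 × 0.0592 × 0.971 = 0.28742
  25–29: 5 × 0.0928 × 0.969 = 0.44962
  30–34: 5 × 0.0705 × 0.951 = 0.33523
  35–39: 5 × 0.0413 × 0.948 = 0.19576
  40–44: 5 × 0.0148 × 0.946 = 0.07000
  45–49: 5 × 0.0036 × 0.930 = 0.01674
Sum = 1.50300
NRR = 0.49261 × 1.50300 = 0.74039
With NRR below 1 the population is below replacement fertility.

0.740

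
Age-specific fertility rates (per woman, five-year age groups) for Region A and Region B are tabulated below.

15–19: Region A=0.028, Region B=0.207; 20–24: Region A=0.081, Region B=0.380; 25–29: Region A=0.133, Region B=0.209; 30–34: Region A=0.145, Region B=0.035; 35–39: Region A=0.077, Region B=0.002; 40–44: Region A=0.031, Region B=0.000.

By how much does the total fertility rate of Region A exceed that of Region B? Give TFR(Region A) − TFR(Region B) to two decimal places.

Region A:
  Sum of ASFRs = 0.028 + 0.081 + 0.133 + 0.145 + 0.077 + 0.031 = 0.495
  TFR = 5 × 0.495 = 2.475
Region B:
  Sum of ASFRs = 0.207 + 0.380 + 0.209 + 0.035 + 0.002 + 0.000 = 0.833
  TFR = 5 × 0.833 = 4.165
Difference = 2.475 − 4.165 = -1.69

-1.69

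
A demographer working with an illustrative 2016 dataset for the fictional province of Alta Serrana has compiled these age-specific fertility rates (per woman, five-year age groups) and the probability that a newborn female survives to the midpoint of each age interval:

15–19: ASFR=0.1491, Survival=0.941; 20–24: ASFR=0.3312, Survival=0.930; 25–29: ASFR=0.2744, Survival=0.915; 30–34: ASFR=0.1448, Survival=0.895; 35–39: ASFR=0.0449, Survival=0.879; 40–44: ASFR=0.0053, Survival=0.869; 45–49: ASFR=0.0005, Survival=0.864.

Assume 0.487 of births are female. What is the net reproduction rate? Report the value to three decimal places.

Proportion female at birth = 0.487.
Survival-weighted fertility by age (5·fₓ·Sₓ):
  15–19: 5 × 0.1491 × 0.941 = 0.70152
  20–24: 5 × 0.3312 × 0.930 = 1.54008
  25–29: 5 × 0.2744 × 0.915 = 1.25538
  30–34: 5 × 0.1448 × 0.895 = 0.64798
  35–39: 5 × 0.0449 × 0.879 = 0.19734
  40–44: 5 × 0.0053 × 0.869 = 0.02303
  45–49: 5 × 0.0005 × 0.864 = 0.00216
Sum = 4.36749
NRR = 0.487 × 4.36749 = 2.12697

2.127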